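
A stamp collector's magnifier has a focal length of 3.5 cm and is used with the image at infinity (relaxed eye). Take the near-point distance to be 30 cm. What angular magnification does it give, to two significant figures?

M = D/f = 30/3.5 = 8.571.

8.6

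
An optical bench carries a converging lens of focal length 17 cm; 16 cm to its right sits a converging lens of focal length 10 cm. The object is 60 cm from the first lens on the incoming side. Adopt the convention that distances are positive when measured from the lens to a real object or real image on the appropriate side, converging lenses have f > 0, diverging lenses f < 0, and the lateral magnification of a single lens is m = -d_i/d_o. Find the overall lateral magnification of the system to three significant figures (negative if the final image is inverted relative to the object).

-0.223

First lens: d_i1 = 1/(1/17 - 1/60) = 23.721 cm.
m_1 = -(23.721)/60 = -0.3953.
This image would form 23.721 cm past lens 1, i.e. 7.721 cm beyond lens 2, so it is a virtual object for lens 2: d_o2 = 16 - 23.721 = -7.721 cm.
Second lens: d_i2 = 1/(1/10 - 1/(-7.721)) = 4.357 cm.
m_2 = -(4.357)/(-7.721) = 0.5643.
Overall magnification: m = m_1 m_2 = -0.2231.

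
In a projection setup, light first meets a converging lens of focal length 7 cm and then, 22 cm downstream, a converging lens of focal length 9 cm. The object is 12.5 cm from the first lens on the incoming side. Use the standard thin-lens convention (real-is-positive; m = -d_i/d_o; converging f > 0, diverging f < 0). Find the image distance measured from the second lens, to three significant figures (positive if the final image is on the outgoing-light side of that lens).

Lens 1: 1/d_i1 = 1/f_1 - 1/d_o1 = 1/7 - 1/12.5 = 0.06286 cm^-1, so d_i1 = 15.909 cm.
That image sits 6.091 cm in front of the second lens, so d_o2 = 6.091 cm.
Lens 2: 1/d_i2 = 1/f_2 - 1/d_o2 = 1/9 - 1/(6.091) = -0.05307 cm^-1, so d_i2 = -18.844 cm.

-18.8 cm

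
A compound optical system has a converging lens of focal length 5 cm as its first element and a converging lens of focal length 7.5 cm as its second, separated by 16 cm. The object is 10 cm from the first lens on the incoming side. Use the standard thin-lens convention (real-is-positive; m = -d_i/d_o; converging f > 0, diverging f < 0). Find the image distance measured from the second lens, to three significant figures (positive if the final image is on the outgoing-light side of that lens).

Applying the thin-lens equation to the first lens, 1/5 = 1/10 + 1/d_i1, which gives d_i1 = 10.000 cm.
Object distance for lens 2: d_o2 = 16 - 10.000 = 6.000 cm.
Applying the thin-lens equation again with f_2 = 7.5 cm and d_o2 = 6.000 cm gives d_i2 = -30.000 cm.

-30.0 cm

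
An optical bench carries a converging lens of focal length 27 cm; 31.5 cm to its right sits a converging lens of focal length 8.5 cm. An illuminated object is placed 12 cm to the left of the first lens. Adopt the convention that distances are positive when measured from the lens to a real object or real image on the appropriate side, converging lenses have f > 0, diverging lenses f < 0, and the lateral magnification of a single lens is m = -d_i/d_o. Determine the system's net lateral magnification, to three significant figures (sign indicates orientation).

-0.343

Lens 1: 1/d_i1 = 1/f_1 - 1/d_o1 = 1/27 - 1/12 = -0.04630 cm^-1, so d_i1 = -21.600 cm.
m_1 = -(-21.600)/12 = 1.8000.
With d_i1 < 0 the first image is virtual and lies on the object side; the object distance for lens 2 is d_o2 = 31.5 - (-21.600) = 53.100 cm.
Lens 2: 1/d_i2 = 1/f_2 - 1/d_o2 = 1/8.5 - 1/(53.100) = 0.09881 cm^-1, so d_i2 = 10.120 cm.
m_2 = -(10.120)/(53.100) = -0.1906.
Total m = m_1 x m_2 = (1.8000)(-0.1906) = -0.3430.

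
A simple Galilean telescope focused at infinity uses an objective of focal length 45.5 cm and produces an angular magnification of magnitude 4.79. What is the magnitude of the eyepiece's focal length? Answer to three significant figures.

|M| = f_obj/|f_eye|, so |f_eye| = f_obj/|M| = 45.5/4.79 = 9.499 cm.
(The eyepiece is diverging, so its signed focal length is -9.499 cm.)

9.50 cm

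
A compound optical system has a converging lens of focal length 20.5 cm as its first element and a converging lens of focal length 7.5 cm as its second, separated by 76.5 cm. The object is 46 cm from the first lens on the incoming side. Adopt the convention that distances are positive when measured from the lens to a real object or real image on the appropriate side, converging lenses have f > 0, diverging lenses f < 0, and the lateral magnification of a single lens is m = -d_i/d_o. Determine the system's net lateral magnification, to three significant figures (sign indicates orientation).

0.188

First lens: d_i1 = 1/(1/20.5 - 1/46) = 36.980 cm.
m_1 = -(36.980)/46 = -0.8039.
That image sits 39.520 cm in front of the second lens, so d_o2 = 39.520 cm.
Second lens: d_i2 = 1/(1/7.5 - 1/(39.520)) = 9.257 cm.
m_2 = -(9.257)/(39.520) = -0.2342.
Total m = m_1 x m_2 = (-0.8039)(-0.2342) = 0.1883.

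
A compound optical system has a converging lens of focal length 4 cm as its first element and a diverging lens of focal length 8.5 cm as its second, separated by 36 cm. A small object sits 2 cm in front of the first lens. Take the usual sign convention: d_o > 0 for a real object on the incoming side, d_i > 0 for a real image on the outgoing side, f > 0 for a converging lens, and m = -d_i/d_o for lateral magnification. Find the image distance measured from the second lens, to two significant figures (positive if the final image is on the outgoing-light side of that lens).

First lens: d_i1 = 1/(1/4 - 1/2) = -4.000 cm.
The intermediate image is virtual, 4.000 cm to the left of lens 1, so d_o2 = L - d_i1 = 36 - (-4.000) = 40.000 cm.
Second lens: d_i2 = 1/(1/(-8.5) - 1/(40.000)) = -7.010 cm.

-7.0 cm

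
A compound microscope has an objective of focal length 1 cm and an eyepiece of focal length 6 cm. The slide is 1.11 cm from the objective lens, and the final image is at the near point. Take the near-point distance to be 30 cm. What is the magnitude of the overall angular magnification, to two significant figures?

55

Objective: 1/d_i = 1/f_obj - 1/d_o = 1/1 - 1/1.11 = 0.09910 cm^-1, so d_i = 10.091 cm.
m_obj = -d_i/d_o = -10.091/1.11 = -9.091.
Eyepiece angular magnification (image at near point): M_eye = 1 + D/f_e = 1 + 30/6 = 6.000.
Overall M = m_obj x M_eye = (-9.091)(6.000) = -54.55.
|M| = 54.55.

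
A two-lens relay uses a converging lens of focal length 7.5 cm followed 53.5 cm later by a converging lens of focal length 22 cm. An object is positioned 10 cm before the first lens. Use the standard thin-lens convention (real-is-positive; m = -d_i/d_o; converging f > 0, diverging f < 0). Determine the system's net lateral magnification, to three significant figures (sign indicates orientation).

44.0

First lens: d_i1 = 1/(1/7.5 - 1/10) = 30.000 cm.
m_1 = -(30.000)/10 = -3.0000.
Object distance for lens 2: d_o2 = 53.5 - 30.000 = 23.500 cm.
Second lens: d_i2 = 1/(1/22 - 1/(23.500)) = 344.667 cm.
m_2 = -(344.667)/(23.500) = -14.6667.
Overall magnification: m = m_1 m_2 = 44.0000.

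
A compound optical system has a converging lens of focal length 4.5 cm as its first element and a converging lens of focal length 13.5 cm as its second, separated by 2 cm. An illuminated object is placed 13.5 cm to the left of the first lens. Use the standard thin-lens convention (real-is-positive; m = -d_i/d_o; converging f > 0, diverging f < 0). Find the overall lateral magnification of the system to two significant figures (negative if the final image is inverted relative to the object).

-0.37

First lens: d_i1 = 1/(1/4.5 - 1/13.5) = 6.750 cm.
m_1 = -(6.750)/13.5 = -0.5000.
Since 6.750 cm > 2 cm, the first image lies past the second lens and serves as a virtual object: d_o2 = L - d_i1 = -4.750 cm.
Second lens: d_i2 = 1/(1/13.5 - 1/(-4.750)) = 3.514 cm.
m_2 = -(3.514)/(-4.750) = 0.7397.
Total m = m_1 x m_2 = (-0.5000)(0.7397) = -0.3699.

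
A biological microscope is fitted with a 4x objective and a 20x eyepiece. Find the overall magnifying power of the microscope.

80

The overall magnification of a compound microscope is the product of the objective and eyepiece magnifications:
M = M_obj x M_eye = 4 x 20 = 80.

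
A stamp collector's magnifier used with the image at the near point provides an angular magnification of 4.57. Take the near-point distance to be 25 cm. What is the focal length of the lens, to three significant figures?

7.00 cm

For the image at the near point, M = 1 + D/f.
f = D/(M - 1) = 25/(4.57 - 1) = 7.003 cm.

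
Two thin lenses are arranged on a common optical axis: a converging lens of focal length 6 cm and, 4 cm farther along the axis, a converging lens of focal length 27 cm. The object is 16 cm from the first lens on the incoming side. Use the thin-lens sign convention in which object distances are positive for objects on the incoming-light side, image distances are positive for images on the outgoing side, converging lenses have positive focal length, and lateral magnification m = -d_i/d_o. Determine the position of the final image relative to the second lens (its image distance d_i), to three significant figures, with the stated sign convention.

4.64 cm

Applying the thin-lens equation to the first lens, 1/6 = 1/16 + 1/d_i1, which gives d_i1 = 9.600 cm.
Since 9.600 cm > 4 cm, the first image lies past the second lens and serves as a virtual object: d_o2 = L - d_i1 = -5.600 cm.
Applying the thin-lens equation again with f_2 = 27 cm and d_o2 = -5.600 cm gives d_i2 = 4.638 cm.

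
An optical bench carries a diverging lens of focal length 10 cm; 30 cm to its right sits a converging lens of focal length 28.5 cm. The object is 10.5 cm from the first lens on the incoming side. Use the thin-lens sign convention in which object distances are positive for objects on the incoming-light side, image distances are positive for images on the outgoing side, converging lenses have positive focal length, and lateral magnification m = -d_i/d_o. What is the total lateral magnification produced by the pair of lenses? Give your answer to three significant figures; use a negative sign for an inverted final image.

-2.10

First lens: d_i1 = 1/(1/(-10) - 1/10.5) = -5.122 cm.
m_1 = -(-5.122)/10.5 = 0.4878.
The intermediate image is virtual, 5.122 cm to the left of lens 1, so d_o2 = L - d_i1 = 30 - (-5.122) = 35.122 cm.
Second lens: d_i2 = 1/(1/28.5 - 1/(35.122)) = 151.160 cm.
m_2 = -(151.160)/(35.122) = -4.3039.
Overall magnification: m = m_1 m_2 = -2.0994.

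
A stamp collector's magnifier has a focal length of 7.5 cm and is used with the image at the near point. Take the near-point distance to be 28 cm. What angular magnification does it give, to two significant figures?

M = 1 + D/f = 1 + 28/7.5 = 4.733.

4.7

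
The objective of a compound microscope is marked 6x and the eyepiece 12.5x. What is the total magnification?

75

The overall magnification of a compound microscope is the product of the objective and eyepiece magnifications:
M = M_obj x M_eye = 6 x 12.5 = 75.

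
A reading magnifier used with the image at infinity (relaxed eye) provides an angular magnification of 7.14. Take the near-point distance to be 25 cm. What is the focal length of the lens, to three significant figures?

3.50 cm

For the image at infinity, M = D/f.
f = D/M = 25/7.14 = 3.501 cm.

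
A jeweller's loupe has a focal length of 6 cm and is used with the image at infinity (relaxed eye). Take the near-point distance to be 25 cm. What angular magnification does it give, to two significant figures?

4.2

M = D/f = 25/6 = 4.167.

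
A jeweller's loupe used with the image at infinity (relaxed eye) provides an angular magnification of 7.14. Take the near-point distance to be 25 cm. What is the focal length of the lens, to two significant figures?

For the image at infinity, M = D/f.
f = D/M = 25/7.14 = 3.501 cm.

3.5 cm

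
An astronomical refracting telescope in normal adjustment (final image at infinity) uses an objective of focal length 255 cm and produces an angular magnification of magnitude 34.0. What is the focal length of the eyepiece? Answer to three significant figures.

|M| = f_obj/f_eye, so f_eye = f_obj/|M| = 255/34.0 = 7.500 cm.

7.50 cm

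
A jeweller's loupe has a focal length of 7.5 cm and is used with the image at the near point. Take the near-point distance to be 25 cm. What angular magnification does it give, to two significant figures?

4.3

M = 1 + D/f = 1 + 25/7.5 = 4.333.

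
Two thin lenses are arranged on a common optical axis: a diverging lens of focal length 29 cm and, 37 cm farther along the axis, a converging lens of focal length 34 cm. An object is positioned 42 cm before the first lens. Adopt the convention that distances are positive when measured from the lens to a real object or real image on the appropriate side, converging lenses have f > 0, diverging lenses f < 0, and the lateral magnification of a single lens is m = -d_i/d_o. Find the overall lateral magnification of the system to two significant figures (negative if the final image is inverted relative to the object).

Applying the thin-lens equation to the first lens, 1/(-29) = 1/42 + 1/d_i1, which gives d_i1 = -17.155 cm.
Its lateral magnification is m_1 = -d_i1/d_o1 = -(-17.155)/42 = 0.4085.
With d_i1 < 0 the first image is virtual and lies on the object side; the object distance for lens 2 is d_o2 = 37 - (-17.155) = 54.155 cm.
Applying the thin-lens equation again with f_2 = 34 cm and d_o2 = 54.155 cm gives d_i2 = 91.356 cm.
m_2 = -(91.356)/(54.155) = -1.6869.
Total m = m_1 x m_2 = (0.4085)(-1.6869) = -0.6890.

-0.69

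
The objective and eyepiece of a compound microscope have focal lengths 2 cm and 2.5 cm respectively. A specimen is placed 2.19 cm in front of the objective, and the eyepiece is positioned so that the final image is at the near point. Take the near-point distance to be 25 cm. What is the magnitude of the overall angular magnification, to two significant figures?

Objective: 1/d_i = 1/f_obj - 1/d_o = 1/2 - 1/2.19 = 0.04338 cm^-1, so d_i = 23.053 cm.
m_obj = -d_i/d_o = -23.053/2.19 = -10.526.
Eyepiece angular magnification (image at near point): M_eye = 1 + D/f_e = 1 + 25/2.5 = 11.000.
Overall M = m_obj x M_eye = (-10.526)(11.000) = -115.79.
|M| = 115.79.

120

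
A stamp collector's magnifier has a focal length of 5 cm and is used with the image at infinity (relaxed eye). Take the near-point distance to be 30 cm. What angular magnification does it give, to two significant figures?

M = D/f = 30/5 = 6.000.

6.0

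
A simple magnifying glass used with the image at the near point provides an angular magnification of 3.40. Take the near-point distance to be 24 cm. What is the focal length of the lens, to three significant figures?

10.0 cm

For the image at the near point, M = 1 + D/f.
f = D/(M - 1) = 24/(3.4 - 1) = 10.000 cm.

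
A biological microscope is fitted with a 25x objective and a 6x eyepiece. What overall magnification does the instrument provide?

The overall magnification of a compound microscope is the product of the objective and eyepiece magnifications:
M = M_obj x M_eye = 25 x 6 = 150.

150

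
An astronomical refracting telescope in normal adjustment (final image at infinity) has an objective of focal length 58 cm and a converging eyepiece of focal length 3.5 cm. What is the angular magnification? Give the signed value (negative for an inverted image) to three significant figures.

M = -f_obj/f_eye = -58/(3.5) = -16.571.

-16.6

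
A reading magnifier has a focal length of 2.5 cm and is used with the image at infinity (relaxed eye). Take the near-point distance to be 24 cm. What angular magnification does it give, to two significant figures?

M = D/f = 24/2.5 = 9.600.

9.6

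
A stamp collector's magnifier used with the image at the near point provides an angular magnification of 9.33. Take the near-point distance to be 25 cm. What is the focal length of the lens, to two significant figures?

3.0 cm

For the image at the near point, M = 1 + D/f.
f = D/(M - 1) = 25/(9.33 - 1) = 3.001 cm.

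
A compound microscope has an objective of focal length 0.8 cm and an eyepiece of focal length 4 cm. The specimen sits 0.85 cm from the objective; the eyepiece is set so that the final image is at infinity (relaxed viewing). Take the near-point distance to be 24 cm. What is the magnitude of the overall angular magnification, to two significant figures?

96

Objective: 1/d_i = 1/f_obj - 1/d_o = 1/0.8 - 1/0.85 = 0.07353 cm^-1, so d_i = 13.600 cm.
m_obj = -d_i/d_o = -13.600/0.85 = -16.000.
Eyepiece angular magnification (image at infinity): M_eye = D/f_e = 24/4 = 6.000.
Overall M = m_obj x M_eye = (-16.000)(6.000) = -96.00.
|M| = 96.00.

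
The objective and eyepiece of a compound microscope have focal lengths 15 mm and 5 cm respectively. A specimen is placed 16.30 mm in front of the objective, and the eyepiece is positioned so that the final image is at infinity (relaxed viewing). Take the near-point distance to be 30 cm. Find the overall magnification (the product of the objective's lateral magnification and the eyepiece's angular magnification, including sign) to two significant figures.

-69

Convert to cm: f_obj = 15 mm = 1.5 cm; d_o = 16.30 mm = 1.63 cm.
Objective: 1/d_i = 1/f_obj - 1/d_o = 1/1.5 - 1/1.63 = 0.05317 cm^-1, so d_i = 18.808 cm.
m_obj = -d_i/d_o = -18.808/1.63 = -11.538.
Eyepiece angular magnification (image at infinity): M_eye = D/f_e = 30/5 = 6.000.
Overall M = m_obj x M_eye = (-11.538)(6.000) = -69.23.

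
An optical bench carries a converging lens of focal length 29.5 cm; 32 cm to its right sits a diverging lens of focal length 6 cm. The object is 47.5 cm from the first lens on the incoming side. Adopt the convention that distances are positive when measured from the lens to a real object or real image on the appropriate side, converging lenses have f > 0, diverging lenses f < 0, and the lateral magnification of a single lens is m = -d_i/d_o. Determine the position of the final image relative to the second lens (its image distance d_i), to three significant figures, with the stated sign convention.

Lens 1: 1/d_i1 = 1/f_1 - 1/d_o1 = 1/29.5 - 1/47.5 = 0.01285 cm^-1, so d_i1 = 77.847 cm.
Since 77.847 cm > 32 cm, the first image lies past the second lens and serves as a virtual object: d_o2 = L - d_i1 = -45.847 cm.
Lens 2: 1/d_i2 = 1/f_2 - 1/d_o2 = 1/(-6) - 1/(-45.847) = -0.14486 cm^-1, so d_i2 = -6.903 cm.

-6.90 cm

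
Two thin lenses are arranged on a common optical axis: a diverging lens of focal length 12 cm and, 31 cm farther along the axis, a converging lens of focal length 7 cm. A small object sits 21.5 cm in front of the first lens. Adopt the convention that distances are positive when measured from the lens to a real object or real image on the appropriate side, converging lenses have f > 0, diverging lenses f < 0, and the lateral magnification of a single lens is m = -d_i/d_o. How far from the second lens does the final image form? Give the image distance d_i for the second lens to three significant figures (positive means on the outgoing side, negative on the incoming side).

8.55 cm

Applying the thin-lens equation to the first lens, 1/(-12) = 1/21.5 + 1/d_i1, which gives d_i1 = -7.701 cm.
With d_i1 < 0 the first image is virtual and lies on the object side; the object distance for lens 2 is d_o2 = 31 - (-7.701) = 38.701 cm.
Applying the thin-lens equation again with f_2 = 7 cm and d_o2 = 38.701 cm gives d_i2 = 8.546 cm.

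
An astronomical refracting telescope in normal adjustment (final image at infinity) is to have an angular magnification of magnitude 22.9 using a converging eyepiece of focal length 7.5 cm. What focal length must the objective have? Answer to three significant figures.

172 cm

|M| = f_obj/|f_eye|, so f_obj = |M| x |f_eye| = 22.9 x 7.5 = 171.750 cm.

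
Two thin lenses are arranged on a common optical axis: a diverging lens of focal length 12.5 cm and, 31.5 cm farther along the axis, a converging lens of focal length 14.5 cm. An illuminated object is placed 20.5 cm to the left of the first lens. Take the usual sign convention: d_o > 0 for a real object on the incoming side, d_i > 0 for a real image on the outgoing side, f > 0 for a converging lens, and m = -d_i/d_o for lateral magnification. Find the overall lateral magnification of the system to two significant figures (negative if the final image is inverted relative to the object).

-0.22

Lens 1: 1/d_i1 = 1/f_1 - 1/d_o1 = 1/(-12.5) - 1/20.5 = -0.12878 cm^-1, so d_i1 = -7.765 cm.
m_1 = -(-7.765)/20.5 = 0.3788.
With d_i1 < 0 the first image is virtual and lies on the object side; the object distance for lens 2 is d_o2 = 31.5 - (-7.765) = 39.265 cm.
Lens 2: 1/d_i2 = 1/f_2 - 1/d_o2 = 1/14.5 - 1/(39.265) = 0.04350 cm^-1, so d_i2 = 22.990 cm.
m_2 = -(22.990)/(39.265) = -0.5855.
Overall magnification: m = m_1 m_2 = -0.2218.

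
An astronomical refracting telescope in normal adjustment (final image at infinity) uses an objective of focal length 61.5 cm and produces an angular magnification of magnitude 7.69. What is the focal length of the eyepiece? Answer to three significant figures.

|M| = f_obj/f_eye, so f_eye = f_obj/|M| = 61.5/7.69 = 7.997 cm.

8.00 cm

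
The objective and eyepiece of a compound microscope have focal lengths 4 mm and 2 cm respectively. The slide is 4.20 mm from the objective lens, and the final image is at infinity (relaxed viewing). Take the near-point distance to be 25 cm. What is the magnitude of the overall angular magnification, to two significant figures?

Convert to cm: f_obj = 4 mm = 0.4 cm; d_o = 4.20 mm = 0.42 cm.
Objective: 1/d_i = 1/f_obj - 1/d_o = 1/0.4 - 1/0.42 = 0.11905 cm^-1, so d_i = 8.400 cm.
m_obj = -d_i/d_o = -8.400/0.42 = -20.000.
Eyepiece angular magnification (image at infinity): M_eye = D/f_e = 25/2 = 12.500.
Overall M = m_obj x M_eye = (-20.000)(12.500) = -250.00.
|M| = 250.00.

250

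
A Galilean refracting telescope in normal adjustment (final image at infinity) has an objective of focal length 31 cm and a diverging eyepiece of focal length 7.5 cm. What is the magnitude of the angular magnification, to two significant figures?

4.1

|M| = f_obj/|f_eye| = 31/7.5 = 4.133.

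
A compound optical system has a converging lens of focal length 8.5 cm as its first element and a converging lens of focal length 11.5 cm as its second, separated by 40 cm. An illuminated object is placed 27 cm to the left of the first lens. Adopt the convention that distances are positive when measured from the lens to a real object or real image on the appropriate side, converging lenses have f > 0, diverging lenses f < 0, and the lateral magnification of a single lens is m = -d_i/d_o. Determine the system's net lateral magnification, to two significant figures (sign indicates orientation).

Applying the thin-lens equation to the first lens, 1/8.5 = 1/27 + 1/d_i1, which gives d_i1 = 12.405 cm.
Its lateral magnification is m_1 = -d_i1/d_o1 = -(12.405)/27 = -0.4595.
The intermediate image is 12.405 cm to the right of lens 1, so d_o2 = L - d_i1 = 40 - 12.405 = 27.595 cm.
Applying the thin-lens equation again with f_2 = 11.5 cm and d_o2 = 27.595 cm gives d_i2 = 19.717 cm.
m_2 = -(19.717)/(27.595) = -0.7145.
The system's lateral magnification is m_1 m_2 = (-0.4595)(-0.7145) = 0.3283.

0.33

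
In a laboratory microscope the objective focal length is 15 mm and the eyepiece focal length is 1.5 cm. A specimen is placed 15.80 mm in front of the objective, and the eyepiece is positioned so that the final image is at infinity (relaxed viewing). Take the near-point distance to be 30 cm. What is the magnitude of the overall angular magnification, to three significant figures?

375

Convert to cm: f_obj = 15 mm = 1.5 cm; d_o = 15.80 mm = 1.58 cm.
Objective: 1/d_i = 1/f_obj - 1/d_o = 1/1.5 - 1/1.58 = 0.03376 cm^-1, so d_i = 29.625 cm.
m_obj = -d_i/d_o = -29.625/1.58 = -18.750.
Eyepiece angular magnification (image at infinity): M_eye = D/f_e = 30/1.5 = 20.000.
Overall M = m_obj x M_eye = (-18.750)(20.000) = -375.00.
|M| = 375.00.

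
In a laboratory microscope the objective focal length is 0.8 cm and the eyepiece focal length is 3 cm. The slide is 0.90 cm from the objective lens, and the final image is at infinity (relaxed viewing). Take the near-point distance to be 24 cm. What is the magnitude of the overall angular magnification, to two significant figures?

64

Objective: 1/d_i = 1/f_obj - 1/d_o = 1/0.8 - 1/0.90 = 0.13889 cm^-1, so d_i = 7.200 cm.
m_obj = -d_i/d_o = -7.200/0.90 = -8.000.
Eyepiece angular magnification (image at infinity): M_eye = D/f_e = 24/3 = 8.000.
Overall M = m_obj x M_eye = (-8.000)(8.000) = -64.00.
|M| = 64.00.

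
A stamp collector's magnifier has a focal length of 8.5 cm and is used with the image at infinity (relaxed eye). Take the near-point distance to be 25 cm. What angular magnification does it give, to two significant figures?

2.9

M = D/f = 25/8.5 = 2.941.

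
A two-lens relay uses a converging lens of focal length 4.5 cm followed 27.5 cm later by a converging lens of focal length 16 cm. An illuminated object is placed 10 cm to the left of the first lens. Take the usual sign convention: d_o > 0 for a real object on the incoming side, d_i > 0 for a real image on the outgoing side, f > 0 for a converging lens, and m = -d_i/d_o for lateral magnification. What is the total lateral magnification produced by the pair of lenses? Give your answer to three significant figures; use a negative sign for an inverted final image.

3.95

Lens 1: 1/d_i1 = 1/f_1 - 1/d_o1 = 1/4.5 - 1/10 = 0.12222 cm^-1, so d_i1 = 8.182 cm.
m_1 = -(8.182)/10 = -0.8182.
That image sits 19.318 cm in front of the second lens, so d_o2 = 19.318 cm.
Lens 2: 1/d_i2 = 1/f_2 - 1/d_o2 = 1/16 - 1/(19.318) = 0.01074 cm^-1, so d_i2 = 93.151 cm.
m_2 = -(93.151)/(19.318) = -4.8219.
Total m = m_1 x m_2 = (-0.8182)(-4.8219) = 3.9452.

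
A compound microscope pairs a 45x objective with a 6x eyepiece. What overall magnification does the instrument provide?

270

The overall magnification of a compound microscope is the product of the objective and eyepiece magnifications:
M = M_obj x M_eye = 45 x 6 = 270.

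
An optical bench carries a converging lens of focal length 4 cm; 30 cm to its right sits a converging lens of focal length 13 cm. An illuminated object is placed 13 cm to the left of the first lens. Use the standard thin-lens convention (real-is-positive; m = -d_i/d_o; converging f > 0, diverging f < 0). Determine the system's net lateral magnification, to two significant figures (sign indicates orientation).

Applying the thin-lens equation to the first lens, 1/4 = 1/13 + 1/d_i1, which gives d_i1 = 5.778 cm.
Its lateral magnification is m_1 = -d_i1/d_o1 = -(5.778)/13 = -0.4444.
The intermediate image is 5.778 cm to the right of lens 1, so d_o2 = L - d_i1 = 30 - 5.778 = 24.222 cm.
Applying the thin-lens equation again with f_2 = 13 cm and d_o2 = 24.222 cm gives d_i2 = 28.059 cm.
m_2 = -(28.059)/(24.222) = -1.1584.
Overall magnification: m = m_1 m_2 = 0.5149.

0.51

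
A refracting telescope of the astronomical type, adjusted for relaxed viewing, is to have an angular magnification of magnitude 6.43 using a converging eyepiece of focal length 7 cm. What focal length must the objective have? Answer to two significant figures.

|M| = f_obj/|f_eye|, so f_obj = |M| x |f_eye| = 6.43 x 7 = 45.010 cm.

45 cm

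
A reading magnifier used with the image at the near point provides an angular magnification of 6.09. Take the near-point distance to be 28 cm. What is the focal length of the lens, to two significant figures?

For the image at the near point, M = 1 + D/f.
f = D/(M - 1) = 28/(6.09 - 1) = 5.501 cm.

5.5 cm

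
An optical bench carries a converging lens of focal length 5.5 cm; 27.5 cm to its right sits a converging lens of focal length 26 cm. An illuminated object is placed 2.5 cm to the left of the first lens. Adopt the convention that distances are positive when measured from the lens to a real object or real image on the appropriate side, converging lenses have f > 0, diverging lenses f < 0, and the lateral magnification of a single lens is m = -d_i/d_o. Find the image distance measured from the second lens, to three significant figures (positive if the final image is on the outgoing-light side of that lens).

Applying the thin-lens equation to the first lens, 1/5.5 = 1/2.5 + 1/d_i1, which gives d_i1 = -4.583 cm.
With d_i1 < 0 the first image is virtual and lies on the object side; the object distance for lens 2 is d_o2 = 27.5 - (-4.583) = 32.083 cm.
Applying the thin-lens equation again with f_2 = 26 cm and d_o2 = 32.083 cm gives d_i2 = 137.123 cm.

137 cm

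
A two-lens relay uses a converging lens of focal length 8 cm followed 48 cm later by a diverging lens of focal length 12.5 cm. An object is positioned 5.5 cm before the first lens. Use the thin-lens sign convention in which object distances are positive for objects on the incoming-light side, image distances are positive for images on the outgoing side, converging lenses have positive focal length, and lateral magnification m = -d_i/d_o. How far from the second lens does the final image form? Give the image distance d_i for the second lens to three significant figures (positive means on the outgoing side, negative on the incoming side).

-10.5 cm

Lens 1: 1/d_i1 = 1/f_1 - 1/d_o1 = 1/8 - 1/5.5 = -0.05682 cm^-1, so d_i1 = -17.600 cm.
The intermediate image is virtual, 17.600 cm to the left of lens 1, so d_o2 = L - d_i1 = 48 - (-17.600) = 65.600 cm.
Lens 2: 1/d_i2 = 1/f_2 - 1/d_o2 = 1/(-12.5) - 1/(65.600) = -0.09524 cm^-1, so d_i2 = -10.499 cm.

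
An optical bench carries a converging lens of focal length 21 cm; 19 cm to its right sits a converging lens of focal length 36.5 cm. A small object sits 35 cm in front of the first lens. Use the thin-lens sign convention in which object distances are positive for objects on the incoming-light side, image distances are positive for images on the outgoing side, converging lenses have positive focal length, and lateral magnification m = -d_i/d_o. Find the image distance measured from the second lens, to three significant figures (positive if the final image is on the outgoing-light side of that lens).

17.5 cm

Applying the thin-lens equation to the first lens, 1/21 = 1/35 + 1/d_i1, which gives d_i1 = 52.500 cm.
This image would form 52.500 cm past lens 1, i.e. 33.500 cm beyond lens 2, so it is a virtual object for lens 2: d_o2 = 19 - 52.500 = -33.500 cm.
Applying the thin-lens equation again with f_2 = 36.5 cm and d_o2 = -33.500 cm gives d_i2 = 17.468 cm.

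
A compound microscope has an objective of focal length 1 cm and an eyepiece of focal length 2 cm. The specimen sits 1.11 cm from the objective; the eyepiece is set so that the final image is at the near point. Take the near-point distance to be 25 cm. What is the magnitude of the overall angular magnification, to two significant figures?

Objective: 1/d_i = 1/f_obj - 1/d_o = 1/1 - 1/1.11 = 0.09910 cm^-1, so d_i = 10.091 cm.
m_obj = -d_i/d_o = -10.091/1.11 = -9.091.
Eyepiece angular magnification (image at near point): M_eye = 1 + D/f_e = 1 + 25/2 = 13.500.
Overall M = m_obj x M_eye = (-9.091)(13.500) = -122.73.
|M| = 122.73.

120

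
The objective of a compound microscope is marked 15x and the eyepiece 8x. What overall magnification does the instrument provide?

The overall magnification of a compound microscope is the product of the objective and eyepiece magnifications:
M = M_obj x M_eye = 15 x 8 = 120.

120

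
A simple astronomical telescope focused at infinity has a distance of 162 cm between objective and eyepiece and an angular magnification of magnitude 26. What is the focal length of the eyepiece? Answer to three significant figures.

6.00 cm

In normal adjustment the tube length equals f_obj + f_eye and |M| = f_obj/f_eye.
So f_obj = 26 f_eye and 26 f_eye + f_eye = 162 cm, giving f_eye = 162/27 = 6.000 cm and f_obj = 156.000 cm.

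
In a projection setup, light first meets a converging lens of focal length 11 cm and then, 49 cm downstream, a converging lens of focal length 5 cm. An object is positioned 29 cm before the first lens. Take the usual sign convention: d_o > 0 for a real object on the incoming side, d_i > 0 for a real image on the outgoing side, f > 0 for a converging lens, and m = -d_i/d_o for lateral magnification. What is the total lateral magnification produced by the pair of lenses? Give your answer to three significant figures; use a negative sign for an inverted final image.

First lens: d_i1 = 1/(1/11 - 1/29) = 17.722 cm.
m_1 = -(17.722)/29 = -0.6111.
Object distance for lens 2: d_o2 = 49 - 17.722 = 31.278 cm.
Second lens: d_i2 = 1/(1/5 - 1/(31.278)) = 5.951 cm.
m_2 = -(5.951)/(31.278) = -0.1903.
Overall magnification: m = m_1 m_2 = 0.1163.

0.116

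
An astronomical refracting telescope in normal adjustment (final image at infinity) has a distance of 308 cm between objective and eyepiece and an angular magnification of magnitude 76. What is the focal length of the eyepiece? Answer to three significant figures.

4.00 cm

In normal adjustment the tube length equals f_obj + f_eye and |M| = f_obj/f_eye.
So f_obj = 76 f_eye and 76 f_eye + f_eye = 308 cm, giving f_eye = 308/77 = 4.000 cm and f_obj = 304.000 cm.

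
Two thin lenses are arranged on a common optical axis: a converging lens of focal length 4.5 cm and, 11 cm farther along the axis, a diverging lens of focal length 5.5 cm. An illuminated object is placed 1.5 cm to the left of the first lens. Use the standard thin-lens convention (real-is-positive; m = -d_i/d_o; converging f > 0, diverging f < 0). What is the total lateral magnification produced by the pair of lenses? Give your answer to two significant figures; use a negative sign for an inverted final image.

0.44

First lens: d_i1 = 1/(1/4.5 - 1/1.5) = -2.250 cm.
m_1 = -(-2.250)/1.5 = 1.5000.
The intermediate image is virtual, 2.250 cm to the left of lens 1, so d_o2 = L - d_i1 = 11 - (-2.250) = 13.250 cm.
Second lens: d_i2 = 1/(1/(-5.5) - 1/(13.250)) = -3.887 cm.
m_2 = -(-3.887)/(13.250) = 0.2933.
Overall magnification: m = m_1 m_2 = 0.4400.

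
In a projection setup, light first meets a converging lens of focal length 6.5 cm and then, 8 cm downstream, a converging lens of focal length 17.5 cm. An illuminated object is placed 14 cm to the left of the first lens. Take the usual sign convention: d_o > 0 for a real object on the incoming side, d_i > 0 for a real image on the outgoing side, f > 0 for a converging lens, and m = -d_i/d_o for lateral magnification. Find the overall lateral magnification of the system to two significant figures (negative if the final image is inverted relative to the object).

First lens: d_i1 = 1/(1/6.5 - 1/14) = 12.133 cm.
m_1 = -(12.133)/14 = -0.8667.
This image would form 12.133 cm past lens 1, i.e. 4.133 cm beyond lens 2, so it is a virtual object for lens 2: d_o2 = 8 - 12.133 = -4.133 cm.
Second lens: d_i2 = 1/(1/17.5 - 1/(-4.133)) = 3.344 cm.
m_2 = -(3.344)/(-4.133) = 0.8089.
Overall magnification: m = m_1 m_2 = -0.7011.

-0.70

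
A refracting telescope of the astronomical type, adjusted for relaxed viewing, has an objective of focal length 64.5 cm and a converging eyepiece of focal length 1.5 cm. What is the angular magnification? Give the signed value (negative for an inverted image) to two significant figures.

-43

M = -f_obj/f_eye = -64.5/(1.5) = -43.000.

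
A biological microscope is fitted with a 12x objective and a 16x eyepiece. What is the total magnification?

192

The overall magnification of a compound microscope is the product of the objective and eyepiece magnifications:
M = M_obj x M_eye = 12 x 16 = 192.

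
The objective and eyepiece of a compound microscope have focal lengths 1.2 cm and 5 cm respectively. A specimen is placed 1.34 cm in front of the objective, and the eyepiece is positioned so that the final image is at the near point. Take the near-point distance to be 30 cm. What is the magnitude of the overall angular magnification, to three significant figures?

60.0

Objective: 1/d_i = 1/f_obj - 1/d_o = 1/1.2 - 1/1.34 = 0.08706 cm^-1, so d_i = 11.486 cm.
m_obj = -d_i/d_o = -11.486/1.34 = -8.571.
Eyepiece angular magnification (image at near point): M_eye = 1 + D/f_e = 1 + 30/5 = 7.000.
Overall M = m_obj x M_eye = (-8.571)(7.000) = -60.00.
|M| = 60.00.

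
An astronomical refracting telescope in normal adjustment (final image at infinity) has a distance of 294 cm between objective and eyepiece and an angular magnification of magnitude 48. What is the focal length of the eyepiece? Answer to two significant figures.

In normal adjustment the tube length equals f_obj + f_eye and |M| = f_obj/f_eye.
So f_obj = 48 f_eye and 48 f_eye + f_eye = 294 cm, giving f_eye = 294/49 = 6.000 cm and f_obj = 288.000 cm.

6.0 cm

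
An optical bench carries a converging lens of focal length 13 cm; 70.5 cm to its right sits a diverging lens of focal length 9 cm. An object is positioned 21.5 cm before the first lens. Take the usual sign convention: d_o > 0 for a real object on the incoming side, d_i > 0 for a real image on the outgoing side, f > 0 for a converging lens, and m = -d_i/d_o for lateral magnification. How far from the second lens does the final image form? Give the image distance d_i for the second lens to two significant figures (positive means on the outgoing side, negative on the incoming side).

First lens: d_i1 = 1/(1/13 - 1/21.5) = 32.882 cm.
The intermediate image is 32.882 cm to the right of lens 1, so d_o2 = L - d_i1 = 70.5 - 32.882 = 37.618 cm.
Second lens: d_i2 = 1/(1/(-9) - 1/(37.618)) = -7.262 cm.

-7.3 cm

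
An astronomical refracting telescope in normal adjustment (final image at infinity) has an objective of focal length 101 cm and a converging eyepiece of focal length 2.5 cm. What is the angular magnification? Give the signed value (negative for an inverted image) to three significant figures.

-40.4

M = -f_obj/f_eye = -101/(2.5) = -40.400.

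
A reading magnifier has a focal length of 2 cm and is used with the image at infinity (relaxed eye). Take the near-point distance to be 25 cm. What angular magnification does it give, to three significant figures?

12.5

M = D/f = 25/2 = 12.500.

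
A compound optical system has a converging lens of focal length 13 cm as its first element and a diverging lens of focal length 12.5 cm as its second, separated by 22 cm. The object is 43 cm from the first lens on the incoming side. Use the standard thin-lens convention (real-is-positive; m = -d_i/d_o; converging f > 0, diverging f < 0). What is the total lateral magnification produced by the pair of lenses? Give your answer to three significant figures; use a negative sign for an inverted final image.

-0.341

First lens: d_i1 = 1/(1/13 - 1/43) = 18.633 cm.
m_1 = -(18.633)/43 = -0.4333.
Object distance for lens 2: d_o2 = 22 - 18.633 = 3.367 cm.
Second lens: d_i2 = 1/(1/(-12.5) - 1/(3.367)) = -2.652 cm.
m_2 = -(-2.652)/(3.367) = 0.7878.
Total m = m_1 x m_2 = (-0.4333)(0.7878) = -0.3414.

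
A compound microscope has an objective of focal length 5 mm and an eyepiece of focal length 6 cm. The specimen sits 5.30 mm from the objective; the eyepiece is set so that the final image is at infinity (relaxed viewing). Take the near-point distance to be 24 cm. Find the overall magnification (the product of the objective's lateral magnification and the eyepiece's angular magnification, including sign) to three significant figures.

Convert to cm: f_obj = 5 mm = 0.5 cm; d_o = 5.30 mm = 0.53 cm.
Objective: 1/d_i = 1/f_obj - 1/d_o = 1/0.5 - 1/0.53 = 0.11321 cm^-1, so d_i = 8.833 cm.
m_obj = -d_i/d_o = -8.833/0.53 = -16.667.
Eyepiece angular magnification (image at infinity): M_eye = D/f_e = 24/6 = 4.000.
Overall M = m_obj x M_eye = (-16.667)(4.000) = -66.67.

-66.7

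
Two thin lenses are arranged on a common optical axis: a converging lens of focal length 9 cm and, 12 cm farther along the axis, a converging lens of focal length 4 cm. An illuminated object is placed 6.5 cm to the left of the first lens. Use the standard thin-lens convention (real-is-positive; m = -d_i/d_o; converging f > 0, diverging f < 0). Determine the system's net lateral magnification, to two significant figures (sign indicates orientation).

-0.46

Applying the thin-lens equation to the first lens, 1/9 = 1/6.5 + 1/d_i1, which gives d_i1 = -23.400 cm.
Its lateral magnification is m_1 = -d_i1/d_o1 = -(-23.400)/6.5 = 3.6000.
The intermediate image is virtual, 23.400 cm to the left of lens 1, so d_o2 = L - d_i1 = 12 - (-23.400) = 35.400 cm.
Applying the thin-lens equation again with f_2 = 4 cm and d_o2 = 35.400 cm gives d_i2 = 4.510 cm.
m_2 = -(4.510)/(35.400) = -0.1274.
Overall magnification: m = m_1 m_2 = -0.4586.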